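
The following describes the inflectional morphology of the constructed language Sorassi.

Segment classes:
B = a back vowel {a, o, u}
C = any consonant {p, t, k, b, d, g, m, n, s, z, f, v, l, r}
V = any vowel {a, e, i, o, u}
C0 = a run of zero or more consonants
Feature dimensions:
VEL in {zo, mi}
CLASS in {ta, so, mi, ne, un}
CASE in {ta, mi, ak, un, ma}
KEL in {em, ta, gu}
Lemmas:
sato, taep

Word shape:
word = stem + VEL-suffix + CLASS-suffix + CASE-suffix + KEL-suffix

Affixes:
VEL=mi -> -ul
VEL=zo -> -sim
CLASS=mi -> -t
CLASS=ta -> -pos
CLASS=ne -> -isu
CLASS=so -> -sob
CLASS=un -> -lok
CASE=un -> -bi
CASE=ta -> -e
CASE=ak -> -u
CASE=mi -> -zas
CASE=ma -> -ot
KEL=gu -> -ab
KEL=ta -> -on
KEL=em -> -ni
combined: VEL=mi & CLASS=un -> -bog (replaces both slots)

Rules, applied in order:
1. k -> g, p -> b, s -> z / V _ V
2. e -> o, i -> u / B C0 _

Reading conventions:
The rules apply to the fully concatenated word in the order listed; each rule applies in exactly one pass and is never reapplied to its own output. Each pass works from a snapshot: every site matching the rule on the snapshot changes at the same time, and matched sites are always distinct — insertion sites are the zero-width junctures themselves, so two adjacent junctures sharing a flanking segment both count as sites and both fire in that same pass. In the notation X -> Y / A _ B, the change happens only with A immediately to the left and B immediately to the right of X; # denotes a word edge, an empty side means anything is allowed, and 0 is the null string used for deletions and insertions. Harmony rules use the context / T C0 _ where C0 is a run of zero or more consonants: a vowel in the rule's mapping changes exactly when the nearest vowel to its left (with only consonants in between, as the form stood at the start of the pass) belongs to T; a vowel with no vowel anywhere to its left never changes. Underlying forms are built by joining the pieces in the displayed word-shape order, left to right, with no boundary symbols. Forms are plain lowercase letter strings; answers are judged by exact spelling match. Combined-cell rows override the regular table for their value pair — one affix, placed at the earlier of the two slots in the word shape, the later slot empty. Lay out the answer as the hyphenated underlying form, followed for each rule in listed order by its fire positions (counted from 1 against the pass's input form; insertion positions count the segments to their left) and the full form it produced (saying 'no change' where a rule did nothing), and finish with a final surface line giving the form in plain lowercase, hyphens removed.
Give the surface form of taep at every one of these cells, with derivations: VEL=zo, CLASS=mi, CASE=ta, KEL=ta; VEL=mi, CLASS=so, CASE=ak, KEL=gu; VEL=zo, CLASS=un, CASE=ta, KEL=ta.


cell VEL=zo, CLASS=mi, CASE=ta, KEL=ta:
underlying: taep-sim-t-e-on
1. k -> g, p -> b, s -> z / V _ V: no change
2. e -> o, i -> u / B C0 _: fires at position(s) 3: taopsimteon
surface: taopsimteon

cell VEL=mi, CLASS=so, CASE=ak, KEL=gu:
underlying: taep-ul-sob-u-ab
1. k -> g, p -> b, s -> z / V _ V: fires at position(s) 4: taebulsobuab
2. e -> o, i -> u / B C0 _: fires at position(s) 3: taobulsobuab
surface: taobulsobuab

cell VEL=zo, CLASS=un, CASE=ta, KEL=ta:
underlying: taep-sim-lok-e-on
1. k -> g, p -> b, s -> z / V _ V: fires at position(s) 10: taepsimlogeon
2. e -> o, i -> u / B C0 _: fires at position(s) 3, 11: taopsimlogoon
surface: taopsimlogoon


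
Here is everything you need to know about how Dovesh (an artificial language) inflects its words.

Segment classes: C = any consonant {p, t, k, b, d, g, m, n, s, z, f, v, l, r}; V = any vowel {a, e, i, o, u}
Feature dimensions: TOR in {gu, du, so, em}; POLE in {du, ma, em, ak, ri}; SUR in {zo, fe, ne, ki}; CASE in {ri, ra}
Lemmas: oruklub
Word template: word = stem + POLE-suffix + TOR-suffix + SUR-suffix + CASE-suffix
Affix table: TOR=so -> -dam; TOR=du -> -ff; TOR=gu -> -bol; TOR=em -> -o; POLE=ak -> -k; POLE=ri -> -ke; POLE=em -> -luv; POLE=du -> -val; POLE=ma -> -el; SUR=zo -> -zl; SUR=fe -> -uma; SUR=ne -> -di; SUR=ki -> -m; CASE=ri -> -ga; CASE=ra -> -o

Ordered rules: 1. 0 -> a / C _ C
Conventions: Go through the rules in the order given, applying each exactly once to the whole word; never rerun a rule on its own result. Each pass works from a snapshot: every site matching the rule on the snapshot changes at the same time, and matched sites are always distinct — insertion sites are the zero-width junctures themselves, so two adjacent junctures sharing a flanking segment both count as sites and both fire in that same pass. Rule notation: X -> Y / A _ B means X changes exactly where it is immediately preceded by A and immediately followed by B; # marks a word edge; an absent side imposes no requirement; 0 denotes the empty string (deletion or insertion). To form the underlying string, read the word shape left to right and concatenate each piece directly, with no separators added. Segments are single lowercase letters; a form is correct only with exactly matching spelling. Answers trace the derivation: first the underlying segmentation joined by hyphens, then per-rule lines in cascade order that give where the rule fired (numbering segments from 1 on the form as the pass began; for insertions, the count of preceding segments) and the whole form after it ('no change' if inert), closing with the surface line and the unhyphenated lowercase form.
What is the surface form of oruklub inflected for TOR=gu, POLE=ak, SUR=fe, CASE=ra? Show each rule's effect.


underlying: oruklub-k-bol-uma-o
1. 0 -> a / C _ C: inserts after position(s) 4, 7, 8: orukalubakabolumao
surface: orukalubakabolumao


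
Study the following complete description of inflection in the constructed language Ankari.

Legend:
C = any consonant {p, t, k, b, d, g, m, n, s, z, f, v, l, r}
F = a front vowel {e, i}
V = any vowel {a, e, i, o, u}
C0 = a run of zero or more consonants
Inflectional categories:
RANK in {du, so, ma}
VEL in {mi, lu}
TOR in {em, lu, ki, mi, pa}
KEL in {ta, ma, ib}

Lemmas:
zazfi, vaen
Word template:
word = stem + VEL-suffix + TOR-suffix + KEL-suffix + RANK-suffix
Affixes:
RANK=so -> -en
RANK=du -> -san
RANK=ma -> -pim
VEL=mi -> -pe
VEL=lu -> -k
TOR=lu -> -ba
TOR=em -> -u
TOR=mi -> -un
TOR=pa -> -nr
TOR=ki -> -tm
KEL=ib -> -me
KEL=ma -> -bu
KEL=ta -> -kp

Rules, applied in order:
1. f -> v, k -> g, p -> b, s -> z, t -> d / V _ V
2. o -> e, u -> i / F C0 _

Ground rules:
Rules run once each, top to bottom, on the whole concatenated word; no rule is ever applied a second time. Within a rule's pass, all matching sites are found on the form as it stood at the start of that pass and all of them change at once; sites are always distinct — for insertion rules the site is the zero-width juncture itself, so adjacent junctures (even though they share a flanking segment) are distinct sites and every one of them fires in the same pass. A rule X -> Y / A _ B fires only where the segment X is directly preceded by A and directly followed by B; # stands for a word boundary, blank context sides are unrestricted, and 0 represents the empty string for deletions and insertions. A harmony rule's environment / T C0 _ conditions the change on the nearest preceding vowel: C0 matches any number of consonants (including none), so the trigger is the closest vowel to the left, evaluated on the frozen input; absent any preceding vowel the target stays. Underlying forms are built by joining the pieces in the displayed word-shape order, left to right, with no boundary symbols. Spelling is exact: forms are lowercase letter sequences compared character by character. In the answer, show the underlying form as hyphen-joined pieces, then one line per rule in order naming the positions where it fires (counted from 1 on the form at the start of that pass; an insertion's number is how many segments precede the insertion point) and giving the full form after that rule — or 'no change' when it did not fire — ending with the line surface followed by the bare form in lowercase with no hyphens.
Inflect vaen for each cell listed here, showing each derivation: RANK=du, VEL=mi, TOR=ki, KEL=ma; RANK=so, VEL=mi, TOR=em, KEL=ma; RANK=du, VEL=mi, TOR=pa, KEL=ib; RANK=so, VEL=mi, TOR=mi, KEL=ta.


cell RANK=du, VEL=mi, TOR=ki, KEL=ma:
underlying: vaen-pe-tm-bu-san
1. f -> v, k -> g, p -> b, s -> z, t -> d / V _ V: fires at position(s) 11: vaenpetmbuzan
2. o -> e, u -> i / F C0 _: fires at position(s) 10: vaenpetmbizan
surface: vaenpetmbizan

cell RANK=so, VEL=mi, TOR=em, KEL=ma:
underlying: vaen-pe-u-bu-en
1. f -> v, k -> g, p -> b, s -> z, t -> d / V _ V: no change
2. o -> e, u -> i / F C0 _: fires at position(s) 7: vaenpeibuen
surface: vaenpeibuen

cell RANK=du, VEL=mi, TOR=pa, KEL=ib:
underlying: vaen-pe-nr-me-san
1. f -> v, k -> g, p -> b, s -> z, t -> d / V _ V: fires at position(s) 11: vaenpenrmezan
2. o -> e, u -> i / F C0 _: no change
surface: vaenpenrmezan

cell RANK=so, VEL=mi, TOR=mi, KEL=ta:
underlying: vaen-pe-un-kp-en
1. f -> v, k -> g, p -> b, s -> z, t -> d / V _ V: no change
2. o -> e, u -> i / F C0 _: fires at position(s) 7: vaenpeinkpen
surface: vaenpeinkpen


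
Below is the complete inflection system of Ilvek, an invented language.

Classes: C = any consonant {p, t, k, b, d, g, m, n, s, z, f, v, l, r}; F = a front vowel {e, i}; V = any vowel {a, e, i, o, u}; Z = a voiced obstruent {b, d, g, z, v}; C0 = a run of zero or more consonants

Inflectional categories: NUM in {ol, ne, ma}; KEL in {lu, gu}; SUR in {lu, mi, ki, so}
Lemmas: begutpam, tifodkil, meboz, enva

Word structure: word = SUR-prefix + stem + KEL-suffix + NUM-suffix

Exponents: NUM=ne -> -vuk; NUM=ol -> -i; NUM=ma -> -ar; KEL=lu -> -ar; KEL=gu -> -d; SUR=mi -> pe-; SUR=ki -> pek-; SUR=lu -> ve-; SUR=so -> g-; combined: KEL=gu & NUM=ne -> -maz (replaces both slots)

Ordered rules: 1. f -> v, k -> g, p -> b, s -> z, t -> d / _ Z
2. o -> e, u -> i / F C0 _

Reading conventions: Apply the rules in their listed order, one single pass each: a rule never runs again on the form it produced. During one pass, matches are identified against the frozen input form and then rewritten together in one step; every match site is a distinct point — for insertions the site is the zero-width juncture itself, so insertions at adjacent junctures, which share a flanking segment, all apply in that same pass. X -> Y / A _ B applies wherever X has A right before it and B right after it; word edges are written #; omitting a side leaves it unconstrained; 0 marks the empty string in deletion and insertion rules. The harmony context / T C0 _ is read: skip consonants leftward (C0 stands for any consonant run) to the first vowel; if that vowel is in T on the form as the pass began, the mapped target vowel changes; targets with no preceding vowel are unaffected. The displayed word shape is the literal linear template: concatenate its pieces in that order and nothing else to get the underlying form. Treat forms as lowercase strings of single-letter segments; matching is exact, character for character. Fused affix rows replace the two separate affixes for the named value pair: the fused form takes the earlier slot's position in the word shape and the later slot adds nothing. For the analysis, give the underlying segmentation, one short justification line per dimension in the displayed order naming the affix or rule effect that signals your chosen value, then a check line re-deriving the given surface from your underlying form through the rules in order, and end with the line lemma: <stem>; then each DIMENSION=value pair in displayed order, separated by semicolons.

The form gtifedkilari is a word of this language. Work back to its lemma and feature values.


underlying: g-tifodkil-ar-i
NUM=ol - signalled by the affix -i
KEL=lu - signalled by the affix -ar
SUR=so - signalled by the affix g-
check: gtifodkilari -> gtifodkilari -> gtifedkilari
lemma: tifodkil; NUM=ol; KEL=lu; SUR=so


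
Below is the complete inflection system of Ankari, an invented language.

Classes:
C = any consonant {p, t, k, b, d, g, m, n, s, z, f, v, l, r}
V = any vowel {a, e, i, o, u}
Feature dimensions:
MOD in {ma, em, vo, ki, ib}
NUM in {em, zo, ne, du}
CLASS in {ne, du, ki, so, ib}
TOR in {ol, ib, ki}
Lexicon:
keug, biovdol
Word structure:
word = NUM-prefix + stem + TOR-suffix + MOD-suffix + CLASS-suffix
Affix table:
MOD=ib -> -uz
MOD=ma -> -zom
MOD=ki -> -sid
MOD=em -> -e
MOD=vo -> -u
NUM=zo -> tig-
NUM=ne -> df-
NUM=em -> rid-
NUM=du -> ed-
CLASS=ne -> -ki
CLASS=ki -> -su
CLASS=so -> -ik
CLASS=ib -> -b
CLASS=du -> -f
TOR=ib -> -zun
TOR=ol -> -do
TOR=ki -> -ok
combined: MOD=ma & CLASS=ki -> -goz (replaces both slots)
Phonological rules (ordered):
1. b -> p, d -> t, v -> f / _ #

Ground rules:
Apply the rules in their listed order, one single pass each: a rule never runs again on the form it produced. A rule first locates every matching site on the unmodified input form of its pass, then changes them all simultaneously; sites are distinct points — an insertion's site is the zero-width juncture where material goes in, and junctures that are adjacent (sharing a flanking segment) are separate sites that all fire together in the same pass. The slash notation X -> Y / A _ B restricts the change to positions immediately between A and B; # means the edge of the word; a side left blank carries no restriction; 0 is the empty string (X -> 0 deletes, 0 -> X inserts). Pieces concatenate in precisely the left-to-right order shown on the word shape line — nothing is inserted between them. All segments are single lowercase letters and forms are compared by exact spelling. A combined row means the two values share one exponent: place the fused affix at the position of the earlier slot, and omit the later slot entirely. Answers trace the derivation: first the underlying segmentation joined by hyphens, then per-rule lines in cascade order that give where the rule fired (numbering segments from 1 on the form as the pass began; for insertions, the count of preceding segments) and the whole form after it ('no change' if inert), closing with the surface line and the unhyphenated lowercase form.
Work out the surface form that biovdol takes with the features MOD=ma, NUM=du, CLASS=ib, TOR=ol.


underlying: ed-biovdol-do-zom-b
1. b -> p, d -> t, v -> f / _ #: fires at position(s) 15: edbiovdoldozomp
surface: edbiovdoldozomp


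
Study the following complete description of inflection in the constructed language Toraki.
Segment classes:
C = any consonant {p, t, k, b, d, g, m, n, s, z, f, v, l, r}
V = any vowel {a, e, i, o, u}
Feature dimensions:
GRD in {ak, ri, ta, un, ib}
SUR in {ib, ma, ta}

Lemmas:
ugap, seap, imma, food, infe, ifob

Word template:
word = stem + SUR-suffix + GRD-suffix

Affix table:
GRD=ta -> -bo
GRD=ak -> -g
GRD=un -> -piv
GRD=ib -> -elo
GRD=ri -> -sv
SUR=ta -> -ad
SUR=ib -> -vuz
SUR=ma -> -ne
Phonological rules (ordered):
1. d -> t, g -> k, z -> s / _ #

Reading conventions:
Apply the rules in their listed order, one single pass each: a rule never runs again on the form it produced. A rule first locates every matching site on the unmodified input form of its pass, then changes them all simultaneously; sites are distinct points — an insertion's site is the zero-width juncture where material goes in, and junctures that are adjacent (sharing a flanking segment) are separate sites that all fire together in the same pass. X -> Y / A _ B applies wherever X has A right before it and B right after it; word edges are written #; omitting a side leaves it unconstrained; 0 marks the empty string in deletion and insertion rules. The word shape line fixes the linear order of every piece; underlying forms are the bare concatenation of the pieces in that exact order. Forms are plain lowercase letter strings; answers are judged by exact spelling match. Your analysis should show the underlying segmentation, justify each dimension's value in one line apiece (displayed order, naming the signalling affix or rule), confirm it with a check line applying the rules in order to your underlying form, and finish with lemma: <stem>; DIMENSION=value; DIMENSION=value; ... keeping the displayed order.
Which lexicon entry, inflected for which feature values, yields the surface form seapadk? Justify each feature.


underlying: seap-ad-g
GRD=ak - signalled by the affix -g
SUR=ta - signalled by the affix -ad
check: seapadg -> seapadk
lemma: seap; GRD=ak; SUR=ta


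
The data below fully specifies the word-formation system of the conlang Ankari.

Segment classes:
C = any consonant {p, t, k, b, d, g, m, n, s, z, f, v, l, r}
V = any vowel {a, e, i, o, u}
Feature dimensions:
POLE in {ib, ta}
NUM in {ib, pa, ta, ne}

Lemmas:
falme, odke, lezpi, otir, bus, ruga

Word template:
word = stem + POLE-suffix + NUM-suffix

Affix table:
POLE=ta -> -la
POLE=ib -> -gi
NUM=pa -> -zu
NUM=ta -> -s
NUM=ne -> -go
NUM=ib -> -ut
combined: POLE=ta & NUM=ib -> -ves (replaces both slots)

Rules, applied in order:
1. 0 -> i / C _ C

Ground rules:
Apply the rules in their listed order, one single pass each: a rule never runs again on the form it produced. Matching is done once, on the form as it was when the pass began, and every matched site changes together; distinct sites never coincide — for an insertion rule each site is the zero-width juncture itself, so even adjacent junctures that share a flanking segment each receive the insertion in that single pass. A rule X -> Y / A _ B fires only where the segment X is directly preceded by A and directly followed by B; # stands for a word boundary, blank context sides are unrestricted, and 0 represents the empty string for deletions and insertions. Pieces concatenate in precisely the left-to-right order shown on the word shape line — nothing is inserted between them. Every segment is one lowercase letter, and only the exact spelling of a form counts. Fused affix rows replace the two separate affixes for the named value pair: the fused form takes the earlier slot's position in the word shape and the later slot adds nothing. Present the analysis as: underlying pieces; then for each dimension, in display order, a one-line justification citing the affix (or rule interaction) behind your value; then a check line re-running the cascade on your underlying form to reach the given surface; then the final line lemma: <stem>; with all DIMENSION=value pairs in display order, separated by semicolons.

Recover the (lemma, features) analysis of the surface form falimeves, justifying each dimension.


underlying: falme-ves
POLE=ta - signalled by the combined affix row
NUM=ib - signalled by the combined affix row
check: falmeves -> falimeves
lemma: falme; POLE=ta; NUM=ib


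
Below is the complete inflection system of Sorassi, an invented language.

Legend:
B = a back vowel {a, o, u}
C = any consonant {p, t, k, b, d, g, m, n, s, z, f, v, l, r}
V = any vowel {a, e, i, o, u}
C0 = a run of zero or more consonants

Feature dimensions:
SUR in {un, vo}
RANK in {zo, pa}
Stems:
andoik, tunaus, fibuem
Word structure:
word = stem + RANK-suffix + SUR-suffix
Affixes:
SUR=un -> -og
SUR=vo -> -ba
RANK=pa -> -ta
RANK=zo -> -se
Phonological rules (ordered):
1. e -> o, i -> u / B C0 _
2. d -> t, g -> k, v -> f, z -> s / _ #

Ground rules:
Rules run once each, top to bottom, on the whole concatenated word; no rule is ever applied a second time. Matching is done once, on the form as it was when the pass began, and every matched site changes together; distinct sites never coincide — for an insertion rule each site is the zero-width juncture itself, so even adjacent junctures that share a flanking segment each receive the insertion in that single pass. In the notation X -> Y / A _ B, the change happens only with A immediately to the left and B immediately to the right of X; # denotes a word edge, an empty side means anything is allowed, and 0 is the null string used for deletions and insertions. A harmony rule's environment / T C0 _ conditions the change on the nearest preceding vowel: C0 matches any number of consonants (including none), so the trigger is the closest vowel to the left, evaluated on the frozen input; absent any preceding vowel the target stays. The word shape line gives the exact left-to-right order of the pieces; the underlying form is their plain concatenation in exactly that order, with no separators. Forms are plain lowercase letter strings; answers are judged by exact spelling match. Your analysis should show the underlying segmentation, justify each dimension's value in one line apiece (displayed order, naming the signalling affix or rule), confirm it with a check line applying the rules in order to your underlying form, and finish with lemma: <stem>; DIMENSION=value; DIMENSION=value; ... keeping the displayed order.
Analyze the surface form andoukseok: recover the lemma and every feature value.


underlying: andoik-se-og
SUR=un - signalled by the affix -og
RANK=zo - signalled by the affix -se
check: andoikseog -> andoukseog -> andoukseok
lemma: andoik; SUR=un; RANK=zo


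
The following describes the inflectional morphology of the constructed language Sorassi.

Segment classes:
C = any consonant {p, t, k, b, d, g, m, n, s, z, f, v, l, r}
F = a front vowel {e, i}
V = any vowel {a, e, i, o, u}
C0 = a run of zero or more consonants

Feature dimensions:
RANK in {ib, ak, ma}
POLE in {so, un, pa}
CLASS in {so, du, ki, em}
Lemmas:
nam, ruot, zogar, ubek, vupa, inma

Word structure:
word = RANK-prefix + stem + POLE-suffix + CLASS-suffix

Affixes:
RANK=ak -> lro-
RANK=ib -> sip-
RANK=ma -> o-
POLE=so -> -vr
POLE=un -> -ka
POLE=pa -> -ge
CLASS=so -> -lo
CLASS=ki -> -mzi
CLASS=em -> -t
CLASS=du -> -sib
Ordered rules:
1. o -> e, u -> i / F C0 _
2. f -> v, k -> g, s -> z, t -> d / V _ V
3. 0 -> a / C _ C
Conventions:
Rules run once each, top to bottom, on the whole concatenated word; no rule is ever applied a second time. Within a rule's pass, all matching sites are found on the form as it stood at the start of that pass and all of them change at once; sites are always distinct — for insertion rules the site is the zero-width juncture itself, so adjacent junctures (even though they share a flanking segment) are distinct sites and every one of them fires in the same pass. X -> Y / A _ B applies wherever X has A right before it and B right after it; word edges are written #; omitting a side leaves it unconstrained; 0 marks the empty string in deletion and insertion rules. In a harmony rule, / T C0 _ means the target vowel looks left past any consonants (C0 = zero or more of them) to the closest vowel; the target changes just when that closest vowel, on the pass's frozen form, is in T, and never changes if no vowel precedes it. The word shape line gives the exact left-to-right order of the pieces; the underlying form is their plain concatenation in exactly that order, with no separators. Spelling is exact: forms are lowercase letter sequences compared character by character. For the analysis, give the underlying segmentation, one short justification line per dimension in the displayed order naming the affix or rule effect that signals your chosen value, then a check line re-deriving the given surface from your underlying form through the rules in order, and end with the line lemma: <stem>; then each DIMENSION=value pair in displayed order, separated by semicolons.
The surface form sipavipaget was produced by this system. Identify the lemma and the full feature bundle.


underlying: sip-vupa-ge-t
RANK=ib - signalled by the affix sip-
POLE=pa - signalled by the affix -ge
CLASS=em - signalled by the affix -t
check: sipvupaget -> sipvipaget -> sipvipaget -> sipavipaget
lemma: vupa; RANK=ib; POLE=pa; CLASS=em


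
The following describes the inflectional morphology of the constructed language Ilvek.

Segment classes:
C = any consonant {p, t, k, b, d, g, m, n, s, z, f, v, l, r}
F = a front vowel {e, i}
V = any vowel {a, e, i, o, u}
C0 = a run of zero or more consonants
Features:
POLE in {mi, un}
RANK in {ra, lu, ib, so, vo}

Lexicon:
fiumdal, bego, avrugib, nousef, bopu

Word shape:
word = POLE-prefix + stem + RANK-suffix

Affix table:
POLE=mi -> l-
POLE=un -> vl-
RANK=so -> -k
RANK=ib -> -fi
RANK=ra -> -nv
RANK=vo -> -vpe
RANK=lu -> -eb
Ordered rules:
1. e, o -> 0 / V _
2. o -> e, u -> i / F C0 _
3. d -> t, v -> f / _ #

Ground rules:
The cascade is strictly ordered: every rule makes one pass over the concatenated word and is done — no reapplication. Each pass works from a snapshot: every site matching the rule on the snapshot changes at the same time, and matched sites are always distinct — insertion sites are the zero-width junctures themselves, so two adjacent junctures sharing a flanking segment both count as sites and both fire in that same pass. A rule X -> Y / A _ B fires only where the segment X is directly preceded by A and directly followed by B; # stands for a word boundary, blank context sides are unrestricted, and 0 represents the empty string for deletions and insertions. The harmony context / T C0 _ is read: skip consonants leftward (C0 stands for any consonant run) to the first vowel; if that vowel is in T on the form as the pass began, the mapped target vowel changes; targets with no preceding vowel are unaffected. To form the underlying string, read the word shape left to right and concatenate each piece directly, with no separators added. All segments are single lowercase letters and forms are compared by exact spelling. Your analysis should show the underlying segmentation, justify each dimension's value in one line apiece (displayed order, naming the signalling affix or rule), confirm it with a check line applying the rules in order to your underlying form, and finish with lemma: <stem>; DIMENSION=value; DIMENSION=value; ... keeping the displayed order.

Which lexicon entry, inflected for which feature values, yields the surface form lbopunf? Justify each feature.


underlying: l-bopu-nv
POLE=mi - signalled by the affix l-
RANK=ra - signalled by the affix -nv
check: lbopunv -> lbopunv -> lbopunv -> lbopunf
lemma: bopu; POLE=mi; RANK=ra


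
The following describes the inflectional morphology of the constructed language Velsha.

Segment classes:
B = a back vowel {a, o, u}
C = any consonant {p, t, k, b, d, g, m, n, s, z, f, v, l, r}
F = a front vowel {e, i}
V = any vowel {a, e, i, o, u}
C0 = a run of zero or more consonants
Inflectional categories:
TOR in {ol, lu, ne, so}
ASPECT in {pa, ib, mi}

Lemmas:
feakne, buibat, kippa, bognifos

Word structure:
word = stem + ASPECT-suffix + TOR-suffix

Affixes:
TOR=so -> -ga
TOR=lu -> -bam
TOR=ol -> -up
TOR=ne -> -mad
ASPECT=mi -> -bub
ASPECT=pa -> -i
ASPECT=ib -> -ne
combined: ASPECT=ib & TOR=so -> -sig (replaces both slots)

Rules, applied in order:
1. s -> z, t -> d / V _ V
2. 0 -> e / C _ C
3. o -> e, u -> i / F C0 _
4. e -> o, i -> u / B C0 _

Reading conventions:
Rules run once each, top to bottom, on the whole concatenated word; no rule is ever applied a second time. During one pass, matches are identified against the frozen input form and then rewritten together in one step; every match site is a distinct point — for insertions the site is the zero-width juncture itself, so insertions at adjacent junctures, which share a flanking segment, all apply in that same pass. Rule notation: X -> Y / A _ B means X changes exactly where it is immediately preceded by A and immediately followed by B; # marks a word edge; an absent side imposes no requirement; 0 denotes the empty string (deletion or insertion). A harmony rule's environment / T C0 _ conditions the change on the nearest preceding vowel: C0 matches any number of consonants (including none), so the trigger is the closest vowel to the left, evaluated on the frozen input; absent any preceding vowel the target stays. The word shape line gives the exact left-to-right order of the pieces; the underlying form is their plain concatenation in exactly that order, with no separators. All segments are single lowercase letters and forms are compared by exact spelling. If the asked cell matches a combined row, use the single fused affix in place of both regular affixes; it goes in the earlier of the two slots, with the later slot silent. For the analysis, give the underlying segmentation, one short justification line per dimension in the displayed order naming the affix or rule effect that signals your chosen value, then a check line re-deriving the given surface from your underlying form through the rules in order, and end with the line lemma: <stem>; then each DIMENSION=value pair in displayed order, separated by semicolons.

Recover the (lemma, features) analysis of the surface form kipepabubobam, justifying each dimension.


underlying: kippa-bub-bam
TOR=lu - signalled by the affix -bam
ASPECT=mi - signalled by the affix -bub
check: kippabubbam -> kippabubbam -> kipepabubebam -> kipepabubebam -> kipepabubobam
lemma: kippa; TOR=lu; ASPECT=mi


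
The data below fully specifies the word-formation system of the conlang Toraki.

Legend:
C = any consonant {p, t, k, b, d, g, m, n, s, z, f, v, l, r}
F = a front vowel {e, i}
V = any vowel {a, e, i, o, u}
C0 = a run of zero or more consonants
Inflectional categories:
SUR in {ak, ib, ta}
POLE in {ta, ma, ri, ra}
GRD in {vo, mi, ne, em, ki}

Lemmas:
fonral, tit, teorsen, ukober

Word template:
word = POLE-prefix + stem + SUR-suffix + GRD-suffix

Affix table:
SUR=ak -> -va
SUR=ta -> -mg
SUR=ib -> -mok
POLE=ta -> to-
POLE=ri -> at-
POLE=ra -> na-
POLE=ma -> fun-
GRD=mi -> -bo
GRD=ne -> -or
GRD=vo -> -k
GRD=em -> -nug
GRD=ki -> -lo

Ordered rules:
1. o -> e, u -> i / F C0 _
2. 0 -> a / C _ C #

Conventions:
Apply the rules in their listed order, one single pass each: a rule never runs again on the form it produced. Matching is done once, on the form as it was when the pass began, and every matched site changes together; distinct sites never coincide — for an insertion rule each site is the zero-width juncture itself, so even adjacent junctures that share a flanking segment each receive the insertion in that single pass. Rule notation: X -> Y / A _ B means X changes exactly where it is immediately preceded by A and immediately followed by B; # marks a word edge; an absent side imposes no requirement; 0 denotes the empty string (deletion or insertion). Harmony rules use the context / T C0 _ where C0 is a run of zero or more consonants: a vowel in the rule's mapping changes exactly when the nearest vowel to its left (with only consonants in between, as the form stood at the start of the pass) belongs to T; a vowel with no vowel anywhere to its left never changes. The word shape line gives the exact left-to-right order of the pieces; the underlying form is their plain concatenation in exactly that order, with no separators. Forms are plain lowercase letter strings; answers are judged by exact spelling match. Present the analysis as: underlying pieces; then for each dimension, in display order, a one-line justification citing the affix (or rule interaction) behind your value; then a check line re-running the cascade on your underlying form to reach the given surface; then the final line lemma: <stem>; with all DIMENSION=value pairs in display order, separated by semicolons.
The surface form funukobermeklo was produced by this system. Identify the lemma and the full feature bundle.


underlying: fun-ukober-mok-lo
SUR=ib - signalled by the affix -mok
POLE=ma - signalled by the affix fun-
GRD=ki - signalled by the affix -lo
check: funukobermoklo -> funukobermeklo -> funukobermeklo
lemma: ukober; SUR=ib; POLE=ma; GRD=ki


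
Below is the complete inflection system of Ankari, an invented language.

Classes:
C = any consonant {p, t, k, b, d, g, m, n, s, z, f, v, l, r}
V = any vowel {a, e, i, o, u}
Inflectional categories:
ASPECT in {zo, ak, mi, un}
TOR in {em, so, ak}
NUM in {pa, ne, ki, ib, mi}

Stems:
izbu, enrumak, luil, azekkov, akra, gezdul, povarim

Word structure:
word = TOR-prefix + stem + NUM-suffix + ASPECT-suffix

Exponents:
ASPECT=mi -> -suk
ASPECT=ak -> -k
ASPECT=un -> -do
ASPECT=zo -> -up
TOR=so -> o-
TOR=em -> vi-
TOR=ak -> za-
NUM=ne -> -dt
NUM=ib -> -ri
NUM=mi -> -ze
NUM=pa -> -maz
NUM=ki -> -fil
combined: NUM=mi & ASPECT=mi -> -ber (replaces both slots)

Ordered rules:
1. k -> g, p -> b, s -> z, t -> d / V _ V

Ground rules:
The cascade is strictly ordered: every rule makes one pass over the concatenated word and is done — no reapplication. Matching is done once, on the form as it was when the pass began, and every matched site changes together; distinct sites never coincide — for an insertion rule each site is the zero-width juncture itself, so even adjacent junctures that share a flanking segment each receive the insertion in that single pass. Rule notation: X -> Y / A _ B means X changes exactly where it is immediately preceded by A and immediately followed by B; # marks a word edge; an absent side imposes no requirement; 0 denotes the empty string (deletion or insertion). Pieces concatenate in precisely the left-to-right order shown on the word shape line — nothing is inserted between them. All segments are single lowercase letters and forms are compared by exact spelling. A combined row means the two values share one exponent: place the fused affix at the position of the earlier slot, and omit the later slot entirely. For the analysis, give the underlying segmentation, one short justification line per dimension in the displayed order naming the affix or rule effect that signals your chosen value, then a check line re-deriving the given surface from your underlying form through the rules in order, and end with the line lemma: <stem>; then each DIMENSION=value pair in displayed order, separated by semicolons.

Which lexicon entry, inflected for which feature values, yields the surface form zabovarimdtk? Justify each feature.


underlying: za-povarim-dt-k
ASPECT=ak - signalled by the affix -k
TOR=ak - signalled by the affix za-
NUM=ne - signalled by the affix -dt
check: zapovarimdtk -> zabovarimdtk
lemma: povarim; ASPECT=ak; TOR=ak; NUM=ne


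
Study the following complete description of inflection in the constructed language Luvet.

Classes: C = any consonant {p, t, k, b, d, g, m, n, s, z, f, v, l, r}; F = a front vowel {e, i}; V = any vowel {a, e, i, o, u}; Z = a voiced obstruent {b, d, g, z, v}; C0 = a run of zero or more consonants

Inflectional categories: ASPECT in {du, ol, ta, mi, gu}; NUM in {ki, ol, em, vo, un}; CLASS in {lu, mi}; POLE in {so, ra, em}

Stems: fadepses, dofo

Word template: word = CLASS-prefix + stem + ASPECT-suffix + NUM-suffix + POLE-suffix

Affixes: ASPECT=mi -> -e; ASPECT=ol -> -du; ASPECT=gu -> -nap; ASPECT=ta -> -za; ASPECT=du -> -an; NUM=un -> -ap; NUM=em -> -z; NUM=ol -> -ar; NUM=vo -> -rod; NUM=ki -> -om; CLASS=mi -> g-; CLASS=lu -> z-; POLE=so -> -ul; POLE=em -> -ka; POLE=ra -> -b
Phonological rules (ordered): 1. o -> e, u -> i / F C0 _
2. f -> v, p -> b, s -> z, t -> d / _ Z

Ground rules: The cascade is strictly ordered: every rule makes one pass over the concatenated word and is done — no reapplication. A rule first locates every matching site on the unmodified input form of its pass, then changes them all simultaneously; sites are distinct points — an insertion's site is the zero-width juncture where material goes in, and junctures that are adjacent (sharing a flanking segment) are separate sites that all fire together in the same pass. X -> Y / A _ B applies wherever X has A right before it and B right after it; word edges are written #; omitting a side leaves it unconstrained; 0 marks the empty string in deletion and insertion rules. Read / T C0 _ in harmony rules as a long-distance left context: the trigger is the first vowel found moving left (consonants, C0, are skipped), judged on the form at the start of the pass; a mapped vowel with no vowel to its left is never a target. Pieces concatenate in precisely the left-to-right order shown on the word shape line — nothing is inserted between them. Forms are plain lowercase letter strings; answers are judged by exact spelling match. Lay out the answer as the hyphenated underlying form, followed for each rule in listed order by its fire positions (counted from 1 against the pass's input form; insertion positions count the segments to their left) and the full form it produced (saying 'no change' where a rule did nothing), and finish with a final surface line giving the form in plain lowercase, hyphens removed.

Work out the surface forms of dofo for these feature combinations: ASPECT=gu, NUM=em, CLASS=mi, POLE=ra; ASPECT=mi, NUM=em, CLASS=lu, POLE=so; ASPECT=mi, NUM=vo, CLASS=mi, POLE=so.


cell ASPECT=gu, NUM=em, CLASS=mi, POLE=ra:
underlying: g-dofo-nap-z-b
1. o -> e, u -> i / F C0 _: no change
2. f -> v, p -> b, s -> z, t -> d / _ Z: fires at position(s) 8: gdofonabzb
surface: gdofonabzb

cell ASPECT=mi, NUM=em, CLASS=lu, POLE=so:
underlying: z-dofo-e-z-ul
1. o -> e, u -> i / F C0 _: fires at position(s) 8: zdofoezil
2. f -> v, p -> b, s -> z, t -> d / _ Z: no change
surface: zdofoezil

cell ASPECT=mi, NUM=vo, CLASS=mi, POLE=so:
underlying: g-dofo-e-rod-ul
1. o -> e, u -> i / F C0 _: fires at position(s) 8: gdofoeredul
2. f -> v, p -> b, s -> z, t -> d / _ Z: no change
surface: gdofoeredul


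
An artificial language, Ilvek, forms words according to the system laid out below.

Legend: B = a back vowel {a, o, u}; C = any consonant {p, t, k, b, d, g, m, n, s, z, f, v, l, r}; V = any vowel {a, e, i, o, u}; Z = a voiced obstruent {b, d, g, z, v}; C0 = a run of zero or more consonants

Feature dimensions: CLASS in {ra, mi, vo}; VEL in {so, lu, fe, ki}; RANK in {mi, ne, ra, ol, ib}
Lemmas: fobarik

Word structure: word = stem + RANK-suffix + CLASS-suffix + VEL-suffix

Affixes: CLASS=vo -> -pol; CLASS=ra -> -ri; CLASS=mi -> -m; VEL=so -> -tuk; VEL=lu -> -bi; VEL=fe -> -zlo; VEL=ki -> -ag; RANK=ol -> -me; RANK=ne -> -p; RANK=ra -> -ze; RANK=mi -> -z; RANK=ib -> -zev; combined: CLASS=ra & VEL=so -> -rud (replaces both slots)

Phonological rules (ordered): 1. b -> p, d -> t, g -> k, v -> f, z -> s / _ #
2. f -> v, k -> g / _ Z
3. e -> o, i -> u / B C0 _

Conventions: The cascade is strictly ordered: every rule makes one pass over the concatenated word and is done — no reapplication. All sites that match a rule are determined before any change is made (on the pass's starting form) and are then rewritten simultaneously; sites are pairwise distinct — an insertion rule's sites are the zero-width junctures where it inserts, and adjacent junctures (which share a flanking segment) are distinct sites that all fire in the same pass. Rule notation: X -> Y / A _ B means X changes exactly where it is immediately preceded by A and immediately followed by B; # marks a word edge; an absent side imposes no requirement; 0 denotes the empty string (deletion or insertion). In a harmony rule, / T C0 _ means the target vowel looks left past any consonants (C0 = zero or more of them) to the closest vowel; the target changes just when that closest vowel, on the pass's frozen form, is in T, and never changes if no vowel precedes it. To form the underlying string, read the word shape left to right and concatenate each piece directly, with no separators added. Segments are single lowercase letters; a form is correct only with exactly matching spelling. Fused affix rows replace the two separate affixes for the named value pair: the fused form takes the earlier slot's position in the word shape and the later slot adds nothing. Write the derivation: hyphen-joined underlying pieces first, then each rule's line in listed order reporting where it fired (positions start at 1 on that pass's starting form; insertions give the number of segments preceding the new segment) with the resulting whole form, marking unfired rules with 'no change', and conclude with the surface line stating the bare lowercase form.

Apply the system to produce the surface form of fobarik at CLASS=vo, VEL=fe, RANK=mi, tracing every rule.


underlying: fobarik-z-pol-zlo
1. b -> p, d -> t, g -> k, v -> f, z -> s / _ #: no change
2. f -> v, k -> g / _ Z: fires at position(s) 7: fobarigzpolzlo
3. e -> o, i -> u / B C0 _: fires at position(s) 6: fobarugzpolzlo
surface: fobarugzpolzlo


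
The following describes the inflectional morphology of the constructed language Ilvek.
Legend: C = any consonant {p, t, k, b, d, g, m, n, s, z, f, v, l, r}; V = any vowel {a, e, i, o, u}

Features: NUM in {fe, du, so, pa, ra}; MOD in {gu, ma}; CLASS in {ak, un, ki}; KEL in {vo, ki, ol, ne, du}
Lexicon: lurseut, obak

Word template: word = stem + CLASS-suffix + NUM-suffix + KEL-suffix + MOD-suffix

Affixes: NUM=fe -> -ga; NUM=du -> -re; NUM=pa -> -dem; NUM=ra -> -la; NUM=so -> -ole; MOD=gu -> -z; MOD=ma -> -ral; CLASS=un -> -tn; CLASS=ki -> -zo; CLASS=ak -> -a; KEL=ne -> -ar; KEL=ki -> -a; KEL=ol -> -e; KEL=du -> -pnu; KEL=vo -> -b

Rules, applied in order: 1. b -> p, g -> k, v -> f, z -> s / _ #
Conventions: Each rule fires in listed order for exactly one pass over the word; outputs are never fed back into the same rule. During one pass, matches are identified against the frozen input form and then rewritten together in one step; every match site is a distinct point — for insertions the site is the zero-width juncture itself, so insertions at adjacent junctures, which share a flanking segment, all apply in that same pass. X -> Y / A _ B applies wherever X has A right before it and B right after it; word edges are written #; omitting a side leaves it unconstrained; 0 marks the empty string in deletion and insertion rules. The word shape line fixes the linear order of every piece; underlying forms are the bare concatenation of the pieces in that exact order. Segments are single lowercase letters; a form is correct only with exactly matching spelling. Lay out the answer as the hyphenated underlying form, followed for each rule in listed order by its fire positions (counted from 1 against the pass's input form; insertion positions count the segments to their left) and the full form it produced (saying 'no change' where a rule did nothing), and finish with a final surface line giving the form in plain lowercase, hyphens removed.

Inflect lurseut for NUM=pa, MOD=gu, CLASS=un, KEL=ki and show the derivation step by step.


underlying: lurseut-tn-dem-a-z
1. b -> p, g -> k, v -> f, z -> s / _ #: fires at position(s) 14: lurseuttndemas
surface: lurseuttndemas
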